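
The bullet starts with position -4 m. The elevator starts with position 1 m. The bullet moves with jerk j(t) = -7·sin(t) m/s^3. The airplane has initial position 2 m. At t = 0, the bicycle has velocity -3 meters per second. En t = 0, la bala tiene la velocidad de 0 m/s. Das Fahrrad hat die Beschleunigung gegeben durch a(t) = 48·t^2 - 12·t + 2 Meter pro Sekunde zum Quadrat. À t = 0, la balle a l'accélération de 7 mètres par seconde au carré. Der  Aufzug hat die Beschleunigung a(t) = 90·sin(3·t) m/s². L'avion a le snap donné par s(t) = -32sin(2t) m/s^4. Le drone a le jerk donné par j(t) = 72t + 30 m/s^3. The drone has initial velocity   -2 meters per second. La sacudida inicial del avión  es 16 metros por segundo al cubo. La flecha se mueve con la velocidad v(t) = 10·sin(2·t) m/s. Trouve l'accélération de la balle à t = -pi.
Nous devons trouver la primitive de notre équation du jerk j(t) = -7·sin(t) 1 fois. En intégrant le jerk et en utilisant la condition initiale a(0) = 7, nous obtenons a(t) = 7·cos(t). Nous avons l'accélération a(t) = 7·cos(t). En substituant t = -pi: a(-pi) = -7.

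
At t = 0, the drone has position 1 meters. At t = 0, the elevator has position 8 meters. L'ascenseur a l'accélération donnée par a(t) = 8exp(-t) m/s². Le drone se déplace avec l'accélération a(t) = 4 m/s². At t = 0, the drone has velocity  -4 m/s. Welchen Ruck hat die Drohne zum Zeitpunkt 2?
Um dies zu lösen, müssen wir 1 Ableitung unserer Gleichung für die Beschleunigung a(t) = 4 nehmen. Die Ableitung von der Beschleunigung ergibt den Ruck: j(t) = 0. Wir haben den Ruck j(t) = 0. Durch Einsetzen von t = 2: j(2) = 0.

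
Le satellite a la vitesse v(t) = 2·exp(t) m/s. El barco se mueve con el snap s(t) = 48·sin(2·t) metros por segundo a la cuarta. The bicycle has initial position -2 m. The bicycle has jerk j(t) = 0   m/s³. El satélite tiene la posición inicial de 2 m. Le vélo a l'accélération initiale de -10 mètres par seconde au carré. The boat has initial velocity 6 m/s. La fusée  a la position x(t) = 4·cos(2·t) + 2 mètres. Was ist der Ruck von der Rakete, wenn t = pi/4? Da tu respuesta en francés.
Pour résoudre ceci, nous devons prendre 3 dérivées de notre équation de la position x(t) = 4·cos(2·t) + 2. La dérivée de la position donne la vitesse: v(t) = -8·sin(2·t). La dérivée de la vitesse donne l'accélération: a(t) = -16·cos(2·t). En prenant d/dt de a(t), nous trouvons j(t) = 32·sin(2·t). En utilisant j(t) = 32·sin(2·t) et en substituant t = pi/4, nous trouvons j = 32.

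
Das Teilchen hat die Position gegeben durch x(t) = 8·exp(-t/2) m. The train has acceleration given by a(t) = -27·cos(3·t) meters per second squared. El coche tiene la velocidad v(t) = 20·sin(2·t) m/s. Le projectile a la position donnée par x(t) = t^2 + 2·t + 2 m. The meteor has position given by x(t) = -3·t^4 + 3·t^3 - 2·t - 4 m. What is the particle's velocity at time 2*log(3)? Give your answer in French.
En partant de la position x(t) = 8·exp(-t/2), nous prenons 1 dérivée. La dérivée de la position donne la vitesse: v(t) = -4·exp(-t/2). En utilisant v(t) = -4·exp(-t/2) et en substituant t = 2*log(3), nous trouvons v = -4/3.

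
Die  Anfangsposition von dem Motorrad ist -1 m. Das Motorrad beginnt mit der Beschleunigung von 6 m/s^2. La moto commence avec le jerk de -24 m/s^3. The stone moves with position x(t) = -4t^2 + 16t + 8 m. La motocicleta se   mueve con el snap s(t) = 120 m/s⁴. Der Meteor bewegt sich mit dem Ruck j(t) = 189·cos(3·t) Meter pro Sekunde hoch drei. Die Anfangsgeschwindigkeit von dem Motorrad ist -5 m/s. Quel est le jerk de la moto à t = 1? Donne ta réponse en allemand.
Wir müssen unsere Gleichung für den Snap s(t) = 120 1-mal integrieren. Das Integral von dem Snap ist der Ruck. Mit j(0) = -24 erhalten wir j(t) = 120·t - 24. Mit j(t) = 120·t - 24 und Einsetzen von t = 1, finden wir j = 96.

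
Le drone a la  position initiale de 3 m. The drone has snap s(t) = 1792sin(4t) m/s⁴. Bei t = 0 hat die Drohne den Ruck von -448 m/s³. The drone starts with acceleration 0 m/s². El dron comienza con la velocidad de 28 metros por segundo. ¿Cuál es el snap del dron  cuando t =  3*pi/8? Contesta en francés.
Nous avons le snap s(t) = 1792·sin(4·t). En substituant t = 3*pi/8: s(3*pi/8) = -1792.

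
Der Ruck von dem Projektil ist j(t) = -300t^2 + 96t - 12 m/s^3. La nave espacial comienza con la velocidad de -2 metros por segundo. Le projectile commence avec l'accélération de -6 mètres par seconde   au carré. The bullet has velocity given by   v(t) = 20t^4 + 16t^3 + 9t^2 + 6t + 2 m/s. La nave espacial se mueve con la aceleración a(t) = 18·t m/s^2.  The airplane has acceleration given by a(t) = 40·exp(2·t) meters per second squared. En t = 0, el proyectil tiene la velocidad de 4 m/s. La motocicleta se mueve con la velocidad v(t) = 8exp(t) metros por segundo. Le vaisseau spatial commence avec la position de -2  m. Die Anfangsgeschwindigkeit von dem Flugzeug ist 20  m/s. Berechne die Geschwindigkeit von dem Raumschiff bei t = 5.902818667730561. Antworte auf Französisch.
Pour résoudre ceci, nous devons prendre 1 intégrale de notre équation de l'accélération a(t) = 18·t. En prenant ∫a(t)dt et en appliquant v(0) = -2, nous trouvons v(t) = 9·t^2 - 2. En utilisant v(t) = 9·t^2 - 2 et en substituant t = 5.902818667730561, nous trouvons v = 311.589414016976.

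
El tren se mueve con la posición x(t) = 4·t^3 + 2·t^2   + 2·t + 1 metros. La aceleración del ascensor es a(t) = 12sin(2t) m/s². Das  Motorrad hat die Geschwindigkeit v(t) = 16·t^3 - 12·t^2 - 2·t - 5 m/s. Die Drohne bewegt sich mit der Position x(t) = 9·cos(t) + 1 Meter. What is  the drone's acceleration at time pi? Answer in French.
Nous devons dériver notre équation de la position x(t) = 9·cos(t) + 1 2 fois. En dérivant la position, nous obtenons la vitesse: v(t) = -9·sin(t). La dérivée de la vitesse donne l'accélération: a(t) = -9·cos(t). Nous avons l'accélération a(t) = -9·cos(t). En substituant t = pi: a(pi) = 9.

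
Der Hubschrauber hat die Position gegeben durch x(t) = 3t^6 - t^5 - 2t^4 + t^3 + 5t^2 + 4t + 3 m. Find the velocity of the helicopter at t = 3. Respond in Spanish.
Debemos derivar nuestra ecuación de la posición x(t) = 3·t^6 - t^5 - 2·t^4 + t^3 + 5·t^2 + 4·t + 3 1 vez. Derivando la posición, obtenemos la velocidad: v(t) = 18·t^5 - 5·t^4 - 8·t^3 + 3·t^2 + 10·t + 4. Tenemos la velocidad v(t) = 18·t^5 - 5·t^4 - 8·t^3 + 3·t^2 + 10·t + 4. Sustituyendo t = 3: v(3) = 3814.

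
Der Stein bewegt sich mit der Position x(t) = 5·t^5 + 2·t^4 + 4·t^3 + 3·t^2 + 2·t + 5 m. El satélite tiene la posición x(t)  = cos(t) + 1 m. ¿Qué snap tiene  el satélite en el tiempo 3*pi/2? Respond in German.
Um dies zu lösen, müssen wir 4 Ableitungen unserer Gleichung für die Position x(t) = cos(t) + 1 nehmen. Mit d/dt von x(t) finden wir v(t) = -sin(t). Mit d/dt von v(t) finden wir a(t) = -cos(t). Die Ableitung von der Beschleunigung ergibt den Ruck: j(t) = sin(t). Die Ableitung von dem Ruck ergibt den Snap: s(t) = cos(t). Aus der Gleichung für den Snap s(t) = cos(t), setzen wir t = 3*pi/2 ein und erhalten s = 0.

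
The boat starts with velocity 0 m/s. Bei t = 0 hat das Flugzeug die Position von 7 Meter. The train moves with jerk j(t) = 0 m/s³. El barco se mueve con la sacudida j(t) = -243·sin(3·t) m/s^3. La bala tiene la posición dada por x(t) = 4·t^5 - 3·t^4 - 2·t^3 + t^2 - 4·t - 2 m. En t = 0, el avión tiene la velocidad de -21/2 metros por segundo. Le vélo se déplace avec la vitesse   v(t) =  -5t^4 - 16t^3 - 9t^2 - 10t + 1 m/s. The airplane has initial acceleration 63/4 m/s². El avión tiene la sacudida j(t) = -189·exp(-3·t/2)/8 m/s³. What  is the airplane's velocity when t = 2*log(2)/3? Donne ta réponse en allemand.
Ausgehend von dem Ruck j(t) = -189·exp(-3·t/2)/8, nehmen wir 2 Integrale. Das Integral von dem Ruck, mit a(0) = 63/4, ergibt die Beschleunigung: a(t) = 63·exp(-3·t/2)/4. Die Stammfunktion von der Beschleunigung, mit v(0) = -21/2, ergibt die Geschwindigkeit: v(t) = -21·exp(-3·t/2)/2. Mit v(t) = -21·exp(-3·t/2)/2 und Einsetzen von t = 2*log(2)/3, finden wir v = -21/4.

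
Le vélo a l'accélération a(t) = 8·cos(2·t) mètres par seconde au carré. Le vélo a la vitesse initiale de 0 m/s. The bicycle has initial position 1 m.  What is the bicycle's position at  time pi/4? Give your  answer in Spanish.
Para resolver esto, necesitamos tomar 2 integrales de nuestra ecuación de la aceleración a(t) = 8·cos(2·t). Integrando la aceleración y usando la condición inicial v(0) = 0, obtenemos v(t) = 4·sin(2·t). Tomando ∫v(t)dt y aplicando x(0) = 1, encontramos x(t) = 3 - 2·cos(2·t). Tenemos la posición x(t) = 3 - 2·cos(2·t). Sustituyendo t = pi/4: x(pi/4) = 3.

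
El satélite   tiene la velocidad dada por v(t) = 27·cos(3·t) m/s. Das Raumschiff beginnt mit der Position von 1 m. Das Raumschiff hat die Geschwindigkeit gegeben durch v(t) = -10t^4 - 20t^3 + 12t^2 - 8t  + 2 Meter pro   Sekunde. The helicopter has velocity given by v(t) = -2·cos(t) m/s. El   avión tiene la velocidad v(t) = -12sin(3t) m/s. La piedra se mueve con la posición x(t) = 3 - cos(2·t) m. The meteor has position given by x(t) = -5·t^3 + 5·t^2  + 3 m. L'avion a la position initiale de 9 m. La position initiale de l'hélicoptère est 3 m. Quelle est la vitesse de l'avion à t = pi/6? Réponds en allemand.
Mit v(t) = -12·sin(3·t) und Einsetzen von t = pi/6, finden wir v = -12.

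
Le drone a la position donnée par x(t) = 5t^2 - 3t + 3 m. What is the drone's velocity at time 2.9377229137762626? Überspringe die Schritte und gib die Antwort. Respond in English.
At t = 2.9377229137762626, v = 26.3772291377626.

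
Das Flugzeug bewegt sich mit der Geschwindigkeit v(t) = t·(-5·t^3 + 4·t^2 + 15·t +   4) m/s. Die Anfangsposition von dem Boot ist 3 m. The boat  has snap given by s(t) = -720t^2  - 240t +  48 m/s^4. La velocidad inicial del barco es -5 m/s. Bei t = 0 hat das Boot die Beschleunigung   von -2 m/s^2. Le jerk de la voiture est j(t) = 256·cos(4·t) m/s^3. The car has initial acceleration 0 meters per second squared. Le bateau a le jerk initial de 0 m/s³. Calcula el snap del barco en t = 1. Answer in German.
Aus der Gleichung für den Snap s(t) = -720·t^2 - 240·t + 48, setzen wir t = 1 ein und erhalten s = -912.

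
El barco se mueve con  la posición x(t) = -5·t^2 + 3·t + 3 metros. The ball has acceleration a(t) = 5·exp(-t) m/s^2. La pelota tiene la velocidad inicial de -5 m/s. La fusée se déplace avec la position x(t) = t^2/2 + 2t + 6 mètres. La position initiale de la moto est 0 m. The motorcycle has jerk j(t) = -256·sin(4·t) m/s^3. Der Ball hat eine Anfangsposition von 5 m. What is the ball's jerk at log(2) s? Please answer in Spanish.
Debemos derivar nuestra ecuación de la aceleración a(t) = 5·exp(-t) 1 vez. La derivada de la aceleración da la sacudida: j(t) = -5·exp(-t). De la ecuación de la sacudida j(t) = -5·exp(-t), sustituimos t = log(2) para obtener j = -5/2.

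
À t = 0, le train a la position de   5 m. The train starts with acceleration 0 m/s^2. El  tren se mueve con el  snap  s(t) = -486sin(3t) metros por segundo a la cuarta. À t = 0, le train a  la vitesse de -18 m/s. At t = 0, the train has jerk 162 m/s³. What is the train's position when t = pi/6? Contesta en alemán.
Wir müssen unsere Gleichung für den Snap s(t) = -486·sin(3·t) 4-mal integrieren. Mit ∫s(t)dt und Anwendung von j(0) = 162, finden wir j(t) = 162·cos(3·t). Mit ∫j(t)dt und Anwendung von a(0) = 0, finden wir a(t) = 54·sin(3·t). Durch Integration von der Beschleunigung und Verwendung der Anfangsbedingung v(0) = -18, erhalten wir v(t) = -18·cos(3·t). Das Integral von der Geschwindigkeit, mit x(0) = 5, ergibt die Position: x(t) = 5 - 6·sin(3·t). Aus der Gleichung für die Position x(t) = 5 - 6·sin(3·t), setzen wir t = pi/6 ein und erhalten x = -1.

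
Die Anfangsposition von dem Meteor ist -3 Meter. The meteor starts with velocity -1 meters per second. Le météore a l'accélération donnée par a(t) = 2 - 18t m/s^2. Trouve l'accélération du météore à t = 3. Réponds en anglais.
Using a(t) = 2 - 18·t and substituting t = 3, we find a = -52.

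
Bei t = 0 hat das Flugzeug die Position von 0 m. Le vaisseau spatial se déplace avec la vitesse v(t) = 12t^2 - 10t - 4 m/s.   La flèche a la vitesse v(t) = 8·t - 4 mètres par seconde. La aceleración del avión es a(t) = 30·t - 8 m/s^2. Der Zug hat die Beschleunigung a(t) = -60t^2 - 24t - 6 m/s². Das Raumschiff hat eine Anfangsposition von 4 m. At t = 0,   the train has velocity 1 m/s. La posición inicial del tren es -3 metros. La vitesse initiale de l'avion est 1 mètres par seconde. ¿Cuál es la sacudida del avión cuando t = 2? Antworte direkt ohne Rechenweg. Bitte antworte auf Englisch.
At t = 2, j = 30.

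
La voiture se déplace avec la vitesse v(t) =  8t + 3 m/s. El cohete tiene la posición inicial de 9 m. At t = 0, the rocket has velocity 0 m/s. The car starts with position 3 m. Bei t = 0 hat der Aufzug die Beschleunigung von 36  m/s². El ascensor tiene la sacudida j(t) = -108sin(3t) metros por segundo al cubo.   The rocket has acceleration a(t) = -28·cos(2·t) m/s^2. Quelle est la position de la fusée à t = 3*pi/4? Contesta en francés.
Pour résoudre ceci, nous devons prendre 2 primitives de notre équation de l'accélération a(t) = -28·cos(2·t). En intégrant l'accélération et en utilisant la condition initiale v(0) = 0, nous obtenons v(t) = -14·sin(2·t). En prenant ∫v(t)dt et en appliquant x(0) = 9, nous trouvons x(t) = 7·cos(2·t) + 2. En utilisant x(t) = 7·cos(2·t) + 2 et en substituant t = 3*pi/4, nous trouvons x = 2.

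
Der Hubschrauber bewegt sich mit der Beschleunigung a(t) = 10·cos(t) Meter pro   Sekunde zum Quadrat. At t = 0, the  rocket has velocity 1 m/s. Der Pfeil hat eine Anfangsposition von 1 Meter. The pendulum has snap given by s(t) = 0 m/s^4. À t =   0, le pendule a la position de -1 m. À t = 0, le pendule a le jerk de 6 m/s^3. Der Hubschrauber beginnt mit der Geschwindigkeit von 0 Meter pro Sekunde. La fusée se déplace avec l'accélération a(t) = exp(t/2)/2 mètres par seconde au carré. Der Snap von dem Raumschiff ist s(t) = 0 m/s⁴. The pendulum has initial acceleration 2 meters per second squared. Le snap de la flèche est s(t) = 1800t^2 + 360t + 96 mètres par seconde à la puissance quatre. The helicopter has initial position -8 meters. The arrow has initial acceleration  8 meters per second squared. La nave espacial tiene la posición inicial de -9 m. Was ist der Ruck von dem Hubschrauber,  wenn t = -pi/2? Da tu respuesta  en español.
Partiendo de la aceleración a(t) = 10·cos(t), tomamos 1 derivada. Tomando d/dt de a(t), encontramos j(t) = -10·sin(t). Tenemos la sacudida j(t) = -10·sin(t). Sustituyendo t = -pi/2: j(-pi/2) = 10.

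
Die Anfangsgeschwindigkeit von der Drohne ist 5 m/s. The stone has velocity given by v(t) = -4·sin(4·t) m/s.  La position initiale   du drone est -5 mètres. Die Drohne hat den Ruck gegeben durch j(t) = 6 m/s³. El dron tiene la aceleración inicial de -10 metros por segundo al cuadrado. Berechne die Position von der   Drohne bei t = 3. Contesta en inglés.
Starting from jerk j(t) = 6, we take 3 antiderivatives. Finding the integral of j(t) and using a(0) = -10: a(t) = 6·t - 10. Taking ∫a(t)dt and applying v(0) = 5, we find v(t) = 3·t^2 - 10·t + 5. The antiderivative of velocity, with x(0) = -5, gives position: x(t) = t^3 - 5·t^2 + 5·t - 5. Using x(t) = t^3 - 5·t^2 + 5·t - 5 and substituting t = 3, we find x = -8.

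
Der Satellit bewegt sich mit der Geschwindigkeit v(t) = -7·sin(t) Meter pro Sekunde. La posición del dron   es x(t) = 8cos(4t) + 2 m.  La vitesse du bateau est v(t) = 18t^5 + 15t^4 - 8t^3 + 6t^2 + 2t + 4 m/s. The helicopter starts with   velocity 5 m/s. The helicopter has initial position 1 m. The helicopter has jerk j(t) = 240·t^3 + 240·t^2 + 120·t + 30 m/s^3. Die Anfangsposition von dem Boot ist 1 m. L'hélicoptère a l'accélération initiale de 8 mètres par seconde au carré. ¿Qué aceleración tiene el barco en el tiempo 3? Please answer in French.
Pour résoudre ceci, nous devons prendre 1 dérivée de notre équation de la vitesse v(t) = 18·t^5 + 15·t^4 - 8·t^3 + 6·t^2 + 2·t + 4. La dérivée de la vitesse donne l'accélération: a(t) = 90·t^4 + 60·t^3 - 24·t^2 + 12·t + 2. Nous avons l'accélération a(t) = 90·t^4 + 60·t^3 - 24·t^2 + 12·t + 2. En substituant t = 3: a(3) = 8732.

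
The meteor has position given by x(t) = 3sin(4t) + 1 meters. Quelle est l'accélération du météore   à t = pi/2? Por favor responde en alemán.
Ausgehend von der Position x(t) = 3·sin(4·t) + 1, nehmen wir 2 Ableitungen. Die Ableitung von der Position ergibt die Geschwindigkeit: v(t) = 12·cos(4·t). Durch Ableiten von der Geschwindigkeit erhalten wir die Beschleunigung: a(t) = -48·sin(4·t). Mit a(t) = -48·sin(4·t) und Einsetzen von t = pi/2, finden wir a = 0.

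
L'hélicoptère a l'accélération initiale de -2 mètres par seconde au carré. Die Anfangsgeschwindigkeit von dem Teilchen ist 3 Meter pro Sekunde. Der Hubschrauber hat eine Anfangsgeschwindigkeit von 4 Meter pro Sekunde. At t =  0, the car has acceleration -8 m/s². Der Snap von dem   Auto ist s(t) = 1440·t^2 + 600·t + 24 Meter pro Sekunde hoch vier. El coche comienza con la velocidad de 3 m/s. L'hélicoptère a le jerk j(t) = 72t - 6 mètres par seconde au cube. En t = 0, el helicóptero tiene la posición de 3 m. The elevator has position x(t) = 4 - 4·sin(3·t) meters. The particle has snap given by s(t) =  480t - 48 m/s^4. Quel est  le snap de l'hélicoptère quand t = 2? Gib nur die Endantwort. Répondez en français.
À t = 2, s = 72.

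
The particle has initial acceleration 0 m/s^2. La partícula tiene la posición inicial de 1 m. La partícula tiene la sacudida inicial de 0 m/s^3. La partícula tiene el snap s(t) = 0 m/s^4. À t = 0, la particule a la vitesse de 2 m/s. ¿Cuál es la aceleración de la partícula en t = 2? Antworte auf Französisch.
Nous devons intégrer notre équation du snap s(t) = 0 2 fois. En prenant ∫s(t)dt et en appliquant j(0) = 0, nous trouvons j(t) = 0. En intégrant le jerk et en utilisant la condition initiale a(0) = 0, nous obtenons a(t) = 0. Nous avons l'accélération a(t) = 0. En substituant t = 2: a(2) = 0.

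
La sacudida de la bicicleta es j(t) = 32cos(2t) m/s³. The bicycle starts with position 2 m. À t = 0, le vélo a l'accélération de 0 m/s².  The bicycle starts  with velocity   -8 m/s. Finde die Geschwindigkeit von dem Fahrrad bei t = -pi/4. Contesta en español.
Debemos encontrar la antiderivada de nuestra ecuación de la sacudida j(t) = 32·cos(2·t) 2 veces. Tomando ∫j(t)dt y aplicando a(0) = 0, encontramos a(t) = 16·sin(2·t). Integrando la aceleración y usando la condición inicial v(0) = -8, obtenemos v(t) = -8·cos(2·t). De la ecuación de la velocidad v(t) = -8·cos(2·t), sustituimos t = -pi/4 para obtener v = 0.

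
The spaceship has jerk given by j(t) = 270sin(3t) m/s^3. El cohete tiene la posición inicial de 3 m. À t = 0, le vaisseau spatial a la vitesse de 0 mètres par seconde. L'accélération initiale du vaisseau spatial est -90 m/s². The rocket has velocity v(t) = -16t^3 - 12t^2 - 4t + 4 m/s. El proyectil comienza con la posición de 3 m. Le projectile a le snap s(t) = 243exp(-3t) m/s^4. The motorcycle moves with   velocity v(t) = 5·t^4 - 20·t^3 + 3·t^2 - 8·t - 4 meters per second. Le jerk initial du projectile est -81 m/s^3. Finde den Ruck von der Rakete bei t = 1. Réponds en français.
Nous devons dériver notre équation de la vitesse v(t) = -16·t^3 - 12·t^2 - 4·t + 4 2 fois. La dérivée de la vitesse donne l'accélération: a(t) = -48·t^2 - 24·t - 4. La dérivée de l'accélération donne le jerk: j(t) = -96·t - 24. Nous avons le jerk j(t) = -96·t - 24. En substituant t = 1: j(1) = -120.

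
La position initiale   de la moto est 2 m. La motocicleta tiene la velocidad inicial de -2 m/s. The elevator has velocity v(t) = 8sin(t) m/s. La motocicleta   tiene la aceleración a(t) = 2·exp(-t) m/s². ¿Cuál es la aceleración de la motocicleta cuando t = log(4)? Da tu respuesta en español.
Usando a(t) = 2·exp(-t) y sustituyendo t = log(4), encontramos a = 1/2.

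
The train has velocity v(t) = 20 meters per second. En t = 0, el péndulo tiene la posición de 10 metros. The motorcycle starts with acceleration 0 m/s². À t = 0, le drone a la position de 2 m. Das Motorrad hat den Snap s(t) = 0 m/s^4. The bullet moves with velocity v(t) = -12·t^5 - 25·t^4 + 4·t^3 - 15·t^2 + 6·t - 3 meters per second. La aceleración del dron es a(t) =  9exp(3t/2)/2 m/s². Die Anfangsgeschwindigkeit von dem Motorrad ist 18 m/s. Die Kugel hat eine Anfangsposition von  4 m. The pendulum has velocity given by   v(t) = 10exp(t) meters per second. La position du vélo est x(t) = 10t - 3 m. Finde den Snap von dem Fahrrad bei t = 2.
Um dies zu lösen, müssen wir 4 Ableitungen unserer Gleichung für die Position x(t) = 10·t - 3 nehmen. Durch Ableiten von der Position erhalten wir die Geschwindigkeit: v(t) = 10. Mit d/dt von v(t) finden wir a(t) = 0. Die Ableitung von der Beschleunigung ergibt den Ruck: j(t) = 0. Mit d/dt von j(t) finden wir s(t) = 0. Mit s(t) = 0 und Einsetzen von t = 2, finden wir s = 0.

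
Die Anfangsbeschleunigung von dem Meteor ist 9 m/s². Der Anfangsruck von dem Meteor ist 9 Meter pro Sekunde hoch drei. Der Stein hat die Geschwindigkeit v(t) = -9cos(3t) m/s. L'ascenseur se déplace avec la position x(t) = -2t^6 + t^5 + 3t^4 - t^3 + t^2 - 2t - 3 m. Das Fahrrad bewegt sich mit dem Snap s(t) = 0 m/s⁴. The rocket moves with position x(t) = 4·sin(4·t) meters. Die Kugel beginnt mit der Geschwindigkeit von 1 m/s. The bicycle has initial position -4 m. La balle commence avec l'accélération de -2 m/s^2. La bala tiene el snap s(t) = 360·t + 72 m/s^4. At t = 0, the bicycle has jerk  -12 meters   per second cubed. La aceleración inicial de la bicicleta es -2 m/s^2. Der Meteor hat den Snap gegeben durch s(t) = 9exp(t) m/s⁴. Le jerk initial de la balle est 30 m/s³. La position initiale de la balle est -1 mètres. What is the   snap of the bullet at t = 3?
We have snap s(t) = 360·t + 72. Substituting t = 3: s(3) = 1152.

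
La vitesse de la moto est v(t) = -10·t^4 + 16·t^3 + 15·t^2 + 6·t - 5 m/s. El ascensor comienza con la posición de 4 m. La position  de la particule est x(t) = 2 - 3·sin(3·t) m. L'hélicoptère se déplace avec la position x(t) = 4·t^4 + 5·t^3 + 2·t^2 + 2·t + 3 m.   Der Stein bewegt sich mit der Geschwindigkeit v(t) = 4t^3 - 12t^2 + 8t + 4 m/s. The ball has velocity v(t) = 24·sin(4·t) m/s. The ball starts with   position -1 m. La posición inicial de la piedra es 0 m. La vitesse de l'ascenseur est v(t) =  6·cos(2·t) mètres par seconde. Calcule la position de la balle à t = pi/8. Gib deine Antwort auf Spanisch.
Partiendo de la velocidad v(t) = 24·sin(4·t), tomamos 1 antiderivada. Tomando ∫v(t)dt y aplicando x(0) = -1, encontramos x(t) = 5 - 6·cos(4·t). Usando x(t) = 5 - 6·cos(4·t) y sustituyendo t = pi/8, encontramos x = 5.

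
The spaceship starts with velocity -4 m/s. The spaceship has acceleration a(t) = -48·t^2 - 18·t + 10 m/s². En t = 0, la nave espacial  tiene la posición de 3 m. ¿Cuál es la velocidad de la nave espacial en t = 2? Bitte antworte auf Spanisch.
Partiendo de la aceleración a(t) = -48·t^2 - 18·t + 10, tomamos 1 integral. Tomando ∫a(t)dt y aplicando v(0) = -4, encontramos v(t) = -16·t^3 - 9·t^2 + 10·t - 4. Tenemos la velocidad v(t) = -16·t^3 - 9·t^2 + 10·t - 4. Sustituyendo t = 2: v(2) = -148.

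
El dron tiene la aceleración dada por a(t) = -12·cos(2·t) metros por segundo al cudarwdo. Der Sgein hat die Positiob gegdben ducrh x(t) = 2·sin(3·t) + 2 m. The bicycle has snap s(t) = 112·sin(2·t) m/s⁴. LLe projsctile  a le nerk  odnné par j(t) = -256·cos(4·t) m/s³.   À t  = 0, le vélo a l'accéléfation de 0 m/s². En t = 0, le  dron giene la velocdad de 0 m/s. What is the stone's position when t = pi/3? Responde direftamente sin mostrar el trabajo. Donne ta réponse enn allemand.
Die Position bei t = pi/3 ist x = 2.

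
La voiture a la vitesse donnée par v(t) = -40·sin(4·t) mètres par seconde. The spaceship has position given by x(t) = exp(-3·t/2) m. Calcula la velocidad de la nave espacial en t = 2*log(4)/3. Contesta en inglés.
To solve this, we need to take 1 derivative of our position equation x(t) = exp(-3·t/2). The derivative of position gives velocity: v(t) = -3·exp(-3·t/2)/2. We have velocity v(t) = -3·exp(-3·t/2)/2. Substituting t = 2*log(4)/3: v(2*log(4)/3) = -3/8.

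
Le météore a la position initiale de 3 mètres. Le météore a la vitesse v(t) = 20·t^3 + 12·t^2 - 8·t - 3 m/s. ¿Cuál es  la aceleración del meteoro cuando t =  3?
Partiendo de la velocidad v(t) = 20·t^3 + 12·t^2 - 8·t - 3, tomamos 1 derivada. Tomando d/dt de v(t), encontramos a(t) = 60·t^2 + 24·t - 8. De la ecuación de la aceleración a(t) = 60·t^2 + 24·t - 8, sustituimos t = 3 para obtener a = 604.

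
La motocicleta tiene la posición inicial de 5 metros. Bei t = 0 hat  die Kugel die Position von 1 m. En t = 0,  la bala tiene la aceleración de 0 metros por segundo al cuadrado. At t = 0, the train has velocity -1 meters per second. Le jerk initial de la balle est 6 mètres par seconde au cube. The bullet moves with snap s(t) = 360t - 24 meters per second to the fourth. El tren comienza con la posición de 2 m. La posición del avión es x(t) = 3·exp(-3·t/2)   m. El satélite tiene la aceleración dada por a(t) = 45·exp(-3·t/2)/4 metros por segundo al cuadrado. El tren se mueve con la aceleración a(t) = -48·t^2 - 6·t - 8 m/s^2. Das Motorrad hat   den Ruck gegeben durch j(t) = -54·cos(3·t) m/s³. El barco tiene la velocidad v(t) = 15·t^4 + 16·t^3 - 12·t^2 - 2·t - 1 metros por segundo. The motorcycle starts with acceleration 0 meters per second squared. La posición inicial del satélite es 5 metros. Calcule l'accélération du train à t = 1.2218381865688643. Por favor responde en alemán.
Wir haben die Beschleunigung a(t) = -48·t^2 - 6·t - 8. Durch Einsetzen von t = 1.2218381865688643: a(1.2218381865688643) = -86.9896797189920.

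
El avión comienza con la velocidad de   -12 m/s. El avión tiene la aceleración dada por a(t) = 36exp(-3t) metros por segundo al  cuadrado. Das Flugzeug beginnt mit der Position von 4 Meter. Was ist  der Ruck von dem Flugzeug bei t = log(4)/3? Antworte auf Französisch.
Pour résoudre ceci, nous devons prendre 1 dérivée de notre équation de l'accélération a(t) = 36·exp(-3·t). En prenant d/dt de a(t), nous trouvons j(t) = -108·exp(-3·t). En utilisant j(t) = -108·exp(-3·t) et en substituant t = log(4)/3, nous trouvons j = -27.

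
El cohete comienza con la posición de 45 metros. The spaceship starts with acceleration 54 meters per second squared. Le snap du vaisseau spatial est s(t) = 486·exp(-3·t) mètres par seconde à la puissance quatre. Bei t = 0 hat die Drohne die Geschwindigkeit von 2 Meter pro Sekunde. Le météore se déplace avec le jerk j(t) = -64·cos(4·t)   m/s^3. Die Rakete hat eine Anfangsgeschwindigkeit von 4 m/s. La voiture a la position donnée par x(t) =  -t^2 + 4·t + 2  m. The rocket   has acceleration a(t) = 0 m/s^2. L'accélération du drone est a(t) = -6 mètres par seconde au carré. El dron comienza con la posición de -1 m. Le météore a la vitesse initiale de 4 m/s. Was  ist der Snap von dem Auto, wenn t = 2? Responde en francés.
Pour résoudre ceci, nous devons prendre 4 dérivées de notre équation de la position x(t) = -t^2 + 4·t + 2. La dérivée de la position donne la vitesse: v(t) = 4 - 2·t. En prenant d/dt de v(t), nous trouvons a(t) = -2. En prenant d/dt de a(t), nous trouvons j(t) = 0. En prenant d/dt de j(t), nous trouvons s(t) = 0. En utilisant s(t) = 0 et en substituant t = 2, nous trouvons s = 0.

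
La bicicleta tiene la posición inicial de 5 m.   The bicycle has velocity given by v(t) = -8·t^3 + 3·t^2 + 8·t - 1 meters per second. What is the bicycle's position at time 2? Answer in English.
To find the answer, we compute 1 antiderivative of v(t) = -8·t^3 + 3·t^2 + 8·t - 1. The integral of velocity is position. Using x(0) = 5, we get x(t) = -2·t^4 + t^3 + 4·t^2 - t + 5. We have position x(t) = -2·t^4 + t^3 + 4·t^2 - t + 5. Substituting t = 2: x(2) = -5.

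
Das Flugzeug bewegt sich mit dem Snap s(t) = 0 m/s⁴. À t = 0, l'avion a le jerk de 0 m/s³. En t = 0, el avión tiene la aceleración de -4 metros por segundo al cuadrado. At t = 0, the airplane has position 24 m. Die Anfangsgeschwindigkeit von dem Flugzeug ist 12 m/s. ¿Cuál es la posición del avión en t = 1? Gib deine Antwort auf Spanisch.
Para resolver esto, necesitamos tomar 4 integrales de nuestra ecuación del snap s(t) = 0. Tomando ∫s(t)dt y aplicando j(0) = 0, encontramos j(t) = 0. Integrando la sacudida y usando la condición inicial a(0) = -4, obtenemos a(t) = -4. La integral de la aceleración, con v(0) = 12, da la velocidad: v(t) = 12 - 4·t. Integrando la velocidad y usando la condición inicial x(0) = 24, obtenemos x(t) = -2·t^2 + 12·t + 24. Usando x(t) = -2·t^2 + 12·t + 24 y sustituyendo t = 1, encontramos x = 34.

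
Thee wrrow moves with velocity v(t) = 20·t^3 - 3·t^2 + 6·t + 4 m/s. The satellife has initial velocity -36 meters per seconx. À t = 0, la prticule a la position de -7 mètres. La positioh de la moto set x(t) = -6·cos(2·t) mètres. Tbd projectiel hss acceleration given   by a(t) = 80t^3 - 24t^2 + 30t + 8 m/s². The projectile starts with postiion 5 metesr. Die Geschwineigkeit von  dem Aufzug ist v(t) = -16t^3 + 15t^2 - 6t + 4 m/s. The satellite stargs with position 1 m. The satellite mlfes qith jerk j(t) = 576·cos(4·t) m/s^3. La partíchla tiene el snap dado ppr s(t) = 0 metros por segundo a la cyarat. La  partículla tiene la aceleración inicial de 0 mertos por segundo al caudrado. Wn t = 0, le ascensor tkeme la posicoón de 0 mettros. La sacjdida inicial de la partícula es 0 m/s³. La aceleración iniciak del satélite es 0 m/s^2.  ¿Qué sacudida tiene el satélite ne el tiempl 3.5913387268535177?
Tenemos la sacudida j(t) = 576·cos(4·t). Sustituyendo t = 3.5913387268535177: j(3.5913387268535177) = -130.298592305258.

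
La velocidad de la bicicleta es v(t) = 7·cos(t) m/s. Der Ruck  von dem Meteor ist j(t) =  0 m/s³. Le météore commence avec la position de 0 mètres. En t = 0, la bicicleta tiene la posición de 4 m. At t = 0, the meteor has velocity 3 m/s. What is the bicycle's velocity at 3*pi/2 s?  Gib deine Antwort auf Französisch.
Nous avons la vitesse v(t) = 7·cos(t). En substituant t = 3*pi/2: v(3*pi/2) = 0.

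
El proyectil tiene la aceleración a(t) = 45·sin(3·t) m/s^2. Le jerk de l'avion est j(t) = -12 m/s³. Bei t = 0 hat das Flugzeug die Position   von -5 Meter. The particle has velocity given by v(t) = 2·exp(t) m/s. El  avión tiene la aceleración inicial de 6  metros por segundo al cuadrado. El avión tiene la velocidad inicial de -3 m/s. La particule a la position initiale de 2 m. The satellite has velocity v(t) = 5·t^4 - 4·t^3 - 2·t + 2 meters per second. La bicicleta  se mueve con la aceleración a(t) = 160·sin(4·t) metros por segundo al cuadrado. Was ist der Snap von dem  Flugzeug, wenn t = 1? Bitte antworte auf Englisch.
Starting from jerk j(t) = -12, we take 1 derivative. The derivative of jerk gives snap: s(t) = 0. We have snap s(t) = 0. Substituting t = 1: s(1) = 0.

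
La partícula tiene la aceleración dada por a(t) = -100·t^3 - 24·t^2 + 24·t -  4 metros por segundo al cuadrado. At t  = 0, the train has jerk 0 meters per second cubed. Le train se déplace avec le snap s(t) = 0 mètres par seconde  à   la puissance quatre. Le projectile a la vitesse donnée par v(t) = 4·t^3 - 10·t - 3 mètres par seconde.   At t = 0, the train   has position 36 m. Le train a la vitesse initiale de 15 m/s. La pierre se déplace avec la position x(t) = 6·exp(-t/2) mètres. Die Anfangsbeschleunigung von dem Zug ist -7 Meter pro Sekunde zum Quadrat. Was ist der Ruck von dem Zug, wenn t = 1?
Um dies zu lösen, müssen wir 1 Integral unserer Gleichung für den Snap s(t) = 0 finden. Die Stammfunktion von dem Snap ist der Ruck. Mit j(0) = 0 erhalten wir j(t) = 0. Wir haben den Ruck j(t) = 0. Durch Einsetzen von t = 1: j(1) = 0.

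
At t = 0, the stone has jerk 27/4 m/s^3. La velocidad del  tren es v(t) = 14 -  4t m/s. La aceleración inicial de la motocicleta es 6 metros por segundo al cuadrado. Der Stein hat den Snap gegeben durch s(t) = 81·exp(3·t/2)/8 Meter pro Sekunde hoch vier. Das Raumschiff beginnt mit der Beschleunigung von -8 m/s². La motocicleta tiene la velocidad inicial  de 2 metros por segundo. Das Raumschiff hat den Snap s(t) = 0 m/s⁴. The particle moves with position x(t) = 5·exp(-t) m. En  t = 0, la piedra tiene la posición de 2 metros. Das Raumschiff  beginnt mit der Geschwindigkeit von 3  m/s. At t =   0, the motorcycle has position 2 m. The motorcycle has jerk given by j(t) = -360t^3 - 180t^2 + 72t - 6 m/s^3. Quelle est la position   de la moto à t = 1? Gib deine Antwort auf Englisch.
We must find the antiderivative of our jerk equation j(t) = -360·t^3 - 180·t^2 + 72·t - 6 3 times. The antiderivative of jerk, with a(0) = 6, gives acceleration: a(t) = -90·t^4 - 60·t^3 + 36·t^2 - 6·t + 6. The integral of acceleration is velocity. Using v(0) = 2, we get v(t) = -18·t^5 - 15·t^4 + 12·t^3 - 3·t^2 + 6·t + 2. Taking ∫v(t)dt and applying x(0) = 2, we find x(t) = -3·t^6 - 3·t^5 + 3·t^4 - t^3 + 3·t^2 + 2·t + 2. We have position x(t) = -3·t^6 - 3·t^5 + 3·t^4 - t^3 + 3·t^2 + 2·t + 2. Substituting t = 1: x(1) = 3.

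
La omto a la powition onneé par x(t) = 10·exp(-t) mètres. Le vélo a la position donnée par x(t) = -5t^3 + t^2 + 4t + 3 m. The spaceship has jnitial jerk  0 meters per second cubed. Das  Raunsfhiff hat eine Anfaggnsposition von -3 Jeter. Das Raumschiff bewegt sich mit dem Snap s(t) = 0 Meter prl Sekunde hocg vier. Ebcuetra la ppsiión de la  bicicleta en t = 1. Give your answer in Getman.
Wir haben die Position x(t) = -5·t^3 + t^2 + 4·t + 3. Durch Einsetzen von t = 1: x(1) = 3.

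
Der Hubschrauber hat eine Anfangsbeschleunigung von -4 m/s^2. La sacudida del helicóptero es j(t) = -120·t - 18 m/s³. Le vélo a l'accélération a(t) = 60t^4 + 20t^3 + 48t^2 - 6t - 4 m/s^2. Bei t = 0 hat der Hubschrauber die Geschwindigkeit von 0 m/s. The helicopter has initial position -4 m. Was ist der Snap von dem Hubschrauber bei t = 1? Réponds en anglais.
Starting from jerk j(t) = -120·t - 18, we take 1 derivative. The derivative of jerk gives snap: s(t) = -120. From the given snap equation s(t) = -120, we substitute t = 1 to get s = -120.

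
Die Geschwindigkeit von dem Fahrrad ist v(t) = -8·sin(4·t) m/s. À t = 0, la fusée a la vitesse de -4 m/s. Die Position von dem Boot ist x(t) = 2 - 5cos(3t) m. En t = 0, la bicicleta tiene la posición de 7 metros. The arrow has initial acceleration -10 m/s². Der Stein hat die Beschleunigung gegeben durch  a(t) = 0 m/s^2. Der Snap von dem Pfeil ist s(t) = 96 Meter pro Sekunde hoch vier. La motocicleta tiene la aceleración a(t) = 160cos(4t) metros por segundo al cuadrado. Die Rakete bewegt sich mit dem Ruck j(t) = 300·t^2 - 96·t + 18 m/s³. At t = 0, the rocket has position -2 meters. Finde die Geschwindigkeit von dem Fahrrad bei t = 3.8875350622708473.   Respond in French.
En utilisant v(t) = -8·sin(4·t) et en substituant t = 3.8875350622708473, nous trouvons v = -1.25734924493217.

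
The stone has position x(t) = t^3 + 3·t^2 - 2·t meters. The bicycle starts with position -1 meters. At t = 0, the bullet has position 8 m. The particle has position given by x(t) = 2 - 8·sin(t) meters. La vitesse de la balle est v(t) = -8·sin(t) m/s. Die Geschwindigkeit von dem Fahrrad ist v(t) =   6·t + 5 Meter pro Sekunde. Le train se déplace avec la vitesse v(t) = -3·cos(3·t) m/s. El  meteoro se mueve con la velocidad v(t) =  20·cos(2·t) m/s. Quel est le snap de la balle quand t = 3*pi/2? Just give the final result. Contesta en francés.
s(3*pi/2) = 0.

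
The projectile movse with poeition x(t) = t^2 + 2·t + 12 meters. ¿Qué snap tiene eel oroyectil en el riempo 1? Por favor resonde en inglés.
Starting from position x(t) = t^2 + 2·t + 12, we take 4 derivatives. Differentiating position, we get velocity: v(t) = 2·t + 2. Taking d/dt of v(t), we find a(t) = 2. Taking d/dt of a(t), we find j(t) = 0. Differentiating jerk, we get snap: s(t) = 0. Using s(t) = 0 and substituting t = 1, we find s = 0.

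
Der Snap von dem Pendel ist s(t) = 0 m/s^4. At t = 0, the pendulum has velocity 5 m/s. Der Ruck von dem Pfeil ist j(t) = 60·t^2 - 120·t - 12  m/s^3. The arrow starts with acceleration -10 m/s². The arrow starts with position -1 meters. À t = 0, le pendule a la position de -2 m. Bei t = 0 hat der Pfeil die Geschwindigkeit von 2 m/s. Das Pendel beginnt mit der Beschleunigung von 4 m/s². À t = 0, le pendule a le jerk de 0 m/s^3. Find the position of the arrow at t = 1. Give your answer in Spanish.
Necesitamos integrar nuestra ecuación de la sacudida j(t) = 60·t^2 - 120·t - 12 3 veces. La antiderivada de la sacudida, con a(0) = -10, da la aceleración: a(t) = 20·t^3 - 60·t^2 - 12·t - 10. La antiderivada de la aceleración, con v(0) = 2, da la velocidad: v(t) = 5·t^4 - 20·t^3 - 6·t^2 - 10·t + 2. La integral de la velocidad, con x(0) = -1, da la posición: x(t) = t^5 - 5·t^4 - 2·t^3 - 5·t^2 + 2·t - 1. Usando x(t) = t^5 - 5·t^4 - 2·t^3 - 5·t^2 + 2·t - 1 y sustituyendo t = 1, encontramos x = -10.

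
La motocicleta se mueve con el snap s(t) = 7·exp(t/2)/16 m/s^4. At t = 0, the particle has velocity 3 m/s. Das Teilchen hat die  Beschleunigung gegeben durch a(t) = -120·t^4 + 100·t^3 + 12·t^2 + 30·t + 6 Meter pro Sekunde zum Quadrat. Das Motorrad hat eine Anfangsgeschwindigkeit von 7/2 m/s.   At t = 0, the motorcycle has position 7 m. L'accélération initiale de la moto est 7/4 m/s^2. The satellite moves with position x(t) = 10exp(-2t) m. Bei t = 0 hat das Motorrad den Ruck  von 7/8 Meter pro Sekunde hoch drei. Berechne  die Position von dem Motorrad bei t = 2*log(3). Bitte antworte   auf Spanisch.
Necesitamos integrar nuestra ecuación del snap s(t) = 7·exp(t/2)/16 4 veces. Tomando ∫s(t)dt y aplicando j(0) = 7/8, encontramos j(t) = 7·exp(t/2)/8. Integrando la sacudida y usando la condición inicial a(0) = 7/4, obtenemos a(t) = 7·exp(t/2)/4. Integrando la aceleración y usando la condición inicial v(0) = 7/2, obtenemos v(t) = 7·exp(t/2)/2. La antiderivada de la velocidad es la posición. Usando x(0) = 7, obtenemos x(t) = 7·exp(t/2). Tenemos la posición x(t) = 7·exp(t/2). Sustituyendo t = 2*log(3): x(2*log(3)) = 21.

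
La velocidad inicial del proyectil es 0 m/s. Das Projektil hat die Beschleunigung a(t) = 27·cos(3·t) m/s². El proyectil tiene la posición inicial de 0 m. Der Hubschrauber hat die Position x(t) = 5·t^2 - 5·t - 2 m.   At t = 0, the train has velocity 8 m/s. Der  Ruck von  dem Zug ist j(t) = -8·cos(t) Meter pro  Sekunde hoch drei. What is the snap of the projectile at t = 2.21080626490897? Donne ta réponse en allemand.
Ausgehend von der Beschleunigung a(t) = 27·cos(3·t), nehmen wir 2 Ableitungen. Die Ableitung von der Beschleunigung ergibt den Ruck: j(t) = -81·sin(3·t). Die Ableitung von dem Ruck ergibt den Snap: s(t) = -243·cos(3·t). Wir haben den Snap s(t) = -243·cos(3·t). Durch Einsetzen von t = 2.21080626490897: s(2.21080626490897) = -228.331371169122.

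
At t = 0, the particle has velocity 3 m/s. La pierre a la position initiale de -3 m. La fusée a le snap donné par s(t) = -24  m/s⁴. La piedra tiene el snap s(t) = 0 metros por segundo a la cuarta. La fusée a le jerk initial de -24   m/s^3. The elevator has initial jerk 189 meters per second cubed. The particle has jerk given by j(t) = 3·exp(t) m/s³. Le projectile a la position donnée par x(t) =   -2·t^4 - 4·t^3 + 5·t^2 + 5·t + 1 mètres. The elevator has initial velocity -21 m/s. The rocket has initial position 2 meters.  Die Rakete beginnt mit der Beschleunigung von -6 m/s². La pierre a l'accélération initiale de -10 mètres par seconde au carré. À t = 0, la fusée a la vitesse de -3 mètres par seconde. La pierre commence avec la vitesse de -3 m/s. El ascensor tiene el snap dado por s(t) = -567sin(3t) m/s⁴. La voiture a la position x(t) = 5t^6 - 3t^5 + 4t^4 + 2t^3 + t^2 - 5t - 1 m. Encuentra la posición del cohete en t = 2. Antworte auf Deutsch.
Wir müssen die Stammfunktion unserer Gleichung für den Snap s(t) = -24 4-mal finden. Das Integral von dem Snap ist der Ruck. Mit j(0) = -24 erhalten wir j(t) = -24·t - 24. Die Stammfunktion von dem Ruck ist die Beschleunigung. Mit a(0) = -6 erhalten wir a(t) = -12·t^2 - 24·t - 6. Durch Integration von der Beschleunigung und Verwendung der Anfangsbedingung v(0) = -3, erhalten wir v(t) = -4·t^3 - 12·t^2 - 6·t - 3. Mit ∫v(t)dt und Anwendung von x(0) = 2, finden wir x(t) = -t^4 - 4·t^3 - 3·t^2 - 3·t + 2. Wir haben die Position x(t) = -t^4 - 4·t^3 - 3·t^2 - 3·t + 2. Durch Einsetzen von t = 2: x(2) = -64.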